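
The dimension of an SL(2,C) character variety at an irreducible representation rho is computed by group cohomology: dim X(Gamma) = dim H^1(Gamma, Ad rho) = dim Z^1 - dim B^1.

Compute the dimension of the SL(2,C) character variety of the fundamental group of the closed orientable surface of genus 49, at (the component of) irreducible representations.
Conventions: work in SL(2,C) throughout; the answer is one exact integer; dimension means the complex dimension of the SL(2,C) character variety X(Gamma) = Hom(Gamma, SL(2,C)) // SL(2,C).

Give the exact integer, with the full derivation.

288

The genus-49 surface group: 2g = 98 generators, one relator prod [a_i, b_i].
A cocycle assigns one sl_2 vector per generator subject to the relator condition d_2(z) = 0: dim of the unconstrained space is 3*2g = 294.
d_2 is surjective at irreducible rho (its cokernel H^2 is dual to H^0 = 0), so dim Z^1 = 294 - 3 = 291.
As always at irreducible rho, dim B^1 = 3.
dim H^1 = 291 - 3 = 288 = dim X.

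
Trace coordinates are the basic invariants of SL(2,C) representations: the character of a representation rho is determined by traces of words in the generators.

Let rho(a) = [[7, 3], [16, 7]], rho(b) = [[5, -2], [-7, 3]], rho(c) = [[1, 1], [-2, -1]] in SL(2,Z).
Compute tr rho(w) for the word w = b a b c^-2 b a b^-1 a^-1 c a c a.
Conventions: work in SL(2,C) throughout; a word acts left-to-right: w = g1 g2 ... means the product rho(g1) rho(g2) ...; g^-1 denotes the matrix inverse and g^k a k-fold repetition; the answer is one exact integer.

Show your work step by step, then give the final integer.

144400

rho(b) = [[5, -2], [-7, 3]]
... * rho(a) = [[7, 3], [16, 7]]  ->  [[3, 1], [-1, 0]]
... * rho(b) = [[5, -2], [-7, 3]]  ->  [[8, -3], [-5, 2]]
... * rho(c^-1) = [[-1, -1], [2, 1]]  ->  [[-14, -11], [9, 7]]
... * rho(c^-1) = [[-1, -1], [2, 1]]  ->  [[-8, 3], [5, -2]]
... * rho(b) = [[5, -2], [-7, 3]]  ->  [[-61, 25], [39, -16]]
... * rho(a) = [[7, 3], [16, 7]]  ->  [[-27, -8], [17, 5]]
... * rho(b^-1) = [[3, 2], [7, 5]]  ->  [[-137, -94], [86, 59]]
... * rho(a^-1) = [[7, -3], [-16, 7]]  ->  [[545, -247], [-342, 155]]
... * rho(c) = [[1, 1], [-2, -1]]  ->  [[1039, 792], [-652, -497]]
... * rho(a) = [[7, 3], [16, 7]]  ->  [[19945, 8661], [-12516, -5435]]
... * rho(c) = [[1, 1], [-2, -1]]  ->  [[2623, 11284], [-1646, -7081]]
... * rho(a) = [[7, 3], [16, 7]]  ->  [[198905, 86857], [-124818, -54505]]
tr = 198905 + -54505 = 144400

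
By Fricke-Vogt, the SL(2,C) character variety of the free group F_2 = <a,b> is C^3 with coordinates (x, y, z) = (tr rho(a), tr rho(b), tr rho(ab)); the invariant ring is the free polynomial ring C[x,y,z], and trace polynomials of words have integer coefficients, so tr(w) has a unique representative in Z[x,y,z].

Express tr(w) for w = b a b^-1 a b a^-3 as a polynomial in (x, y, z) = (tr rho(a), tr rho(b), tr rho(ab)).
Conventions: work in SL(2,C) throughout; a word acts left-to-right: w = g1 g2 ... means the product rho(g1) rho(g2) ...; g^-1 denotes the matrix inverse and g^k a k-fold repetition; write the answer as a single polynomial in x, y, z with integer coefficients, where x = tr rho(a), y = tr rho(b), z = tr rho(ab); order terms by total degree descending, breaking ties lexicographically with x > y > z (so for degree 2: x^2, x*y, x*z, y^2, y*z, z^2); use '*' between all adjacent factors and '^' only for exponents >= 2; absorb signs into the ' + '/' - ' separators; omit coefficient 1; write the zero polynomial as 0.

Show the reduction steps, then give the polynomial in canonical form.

next, trace(a^2 b) = trace(a) trace(b a) - trace(b) = x*z - y
next, trace(a^2) = trace(a) trace(a) - trace(1) = x^2 - 2
trace(b a^2 b) = trace(b) trace(a^2 b) - trace(a^2) = x*y*z - x^2 - y^2 + 2
next, trace(b a b a) = trace(a b) trace(a b) - trace(1) = z^2 - 2
and trace(b a b) = trace(b) trace(a b) - trace(a) = y*z - x
trace(b a^2 b a) = trace(a) trace(b a b a) - trace(b a b) = x*z^2 - y*z - x
trace(a b a^-1 b a) = trace(b a^2 b) trace(a) - trace(b a^2 b a) = x^2*y*z - x^3 - x*y^2 - x*z^2 + y*z + 3*x
trace(b a b a b) = trace(b) trace(a b a b) - trace(a b a) = y*z^2 - x*z - y
trace(b a b a b a) = trace(b a b a) trace(b a) - trace(a b) = z^3 - 3*z
and trace(a b a^-1 b a b) = trace(b a b a b) trace(a) - trace(b a b a b a) = x*y*z^2 - x^2*z - z^3 - x*y + 3*z
and trace(b a b^-1 a b a^-1) = trace(a b a^-1 b a) trace(b) - trace(a b a^-1 b a b) = x^2*y^2*z - x^3*y - x*y^3 - 2*x*y*z^2 + x^2*z + y^2*z + z^3 + 4*x*y - 3*z
next, trace(b a b^-1 a b) = trace(a b^2 a) trace(b) - trace(a b^2 a b) = x*y^2*z - x^2*y - y^3 - y*z^2 + x*z + 3*y
next, trace(b a b^-1 a b a^-2) = trace(b a b^-1 a b a^-1) trace(a) - trace(b a b^-1 a b) = x^3*y^2*z - x^4*y - x^2*y^3 - 2*x^2*y*z^2 + x^3*z + x*z^3 + 5*x^2*y + y^3 + y*z^2 - 4*x*z - 3*y
and trace(b a b^-1 a b a^-3) = trace(b a b^-1 a b a^-2) trace(a) - trace(b a b^-1 a b a^-1) = x^4*y^2*z - x^5*y - x^3*y^3 - 2*x^3*y*z^2 + x^4*z - x^2*y^2*z + x^2*z^3 + 6*x^3*y + 2*x*y^3 + 3*x*y*z^2 - 5*x^2*z - y^2*z - z^3 - 7*x*y + 3*z

x^4*y^2*z - x^5*y - x^3*y^3 - 2*x^3*y*z^2 + x^4*z - x^2*y^2*z + x^2*z^3 + 6*x^3*y + 2*x*y^3 + 3*x*y*z^2 - 5*x^2*z - y^2*z - z^3 - 7*x*y + 3*z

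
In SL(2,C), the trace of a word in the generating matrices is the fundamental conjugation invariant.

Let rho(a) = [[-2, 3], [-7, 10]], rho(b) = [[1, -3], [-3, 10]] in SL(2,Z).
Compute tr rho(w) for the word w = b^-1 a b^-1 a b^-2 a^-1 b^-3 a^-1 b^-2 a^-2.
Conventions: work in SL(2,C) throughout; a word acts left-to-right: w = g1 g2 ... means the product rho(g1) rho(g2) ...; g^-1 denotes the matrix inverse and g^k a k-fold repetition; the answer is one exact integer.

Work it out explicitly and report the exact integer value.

74667141094337

rho(b^-1) = [[10, 3], [3, 1]]
... * rho(a) = [[-2, 3], [-7, 10]]  ->  [[-41, 60], [-13, 19]]
... * rho(b^-1) = [[10, 3], [3, 1]]  ->  [[-230, -63], [-73, -20]]
... * rho(a) = [[-2, 3], [-7, 10]]  ->  [[901, -1320], [286, -419]]
... * rho(b^-1) = [[10, 3], [3, 1]]  ->  [[5050, 1383], [1603, 439]]
... * rho(b^-1) = [[10, 3], [3, 1]]  ->  [[54649, 16533], [17347, 5248]]
... * rho(a^-1) = [[10, -3], [7, -2]]  ->  [[662221, -197013], [210206, -62537]]
... * rho(b^-1) = [[10, 3], [3, 1]]  ->  [[6031171, 1789650], [1914449, 568081]]
... * rho(b^-1) = [[10, 3], [3, 1]]  ->  [[65680660, 19883163], [20848733, 6311428]]
... * rho(b^-1) = [[10, 3], [3, 1]]  ->  [[716456089, 216925143], [227421614, 68857627]]
... * rho(a^-1) = [[10, -3], [7, -2]]  ->  [[8683036891, -2583218553], [2756219529, -819980096]]
... * rho(b^-1) = [[10, 3], [3, 1]]  ->  [[79080713251, 23465892120], [25102255002, 7448678491]]
... * rho(b^-1) = [[10, 3], [3, 1]]  ->  [[861204808870, 260708031873], [273368585493, 82755443497]]
... * rho(a^-1) = [[10, -3], [7, -2]]  ->  [[10437004311811, -3105030490356], [3312973959409, -985616643473]]
... * rho(a^-1) = [[10, -3], [7, -2]]  ->  [[82634829685618, -25100951954721], [26230423089779, -7967688591281]]
tr = 82634829685618 + -7967688591281 = 74667141094337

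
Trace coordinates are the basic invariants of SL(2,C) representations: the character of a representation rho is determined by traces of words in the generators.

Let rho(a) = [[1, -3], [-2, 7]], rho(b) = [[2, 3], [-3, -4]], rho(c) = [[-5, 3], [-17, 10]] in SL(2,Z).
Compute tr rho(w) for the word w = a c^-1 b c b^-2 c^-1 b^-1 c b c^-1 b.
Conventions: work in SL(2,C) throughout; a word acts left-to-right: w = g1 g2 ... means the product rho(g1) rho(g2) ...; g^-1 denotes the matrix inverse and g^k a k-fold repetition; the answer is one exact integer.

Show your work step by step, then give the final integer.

-71704509730

rho(a) = [[1, -3], [-2, 7]]
... * rho(c^-1) = [[10, -3], [17, -5]]  ->  [[-41, 12], [99, -29]]
... * rho(b) = [[2, 3], [-3, -4]]  ->  [[-118, -171], [285, 413]]
... * rho(c) = [[-5, 3], [-17, 10]]  ->  [[3497, -2064], [-8446, 4985]]
... * rho(b^-1) = [[-4, -3], [3, 2]]  ->  [[-20180, -14619], [48739, 35308]]
... * rho(b^-1) = [[-4, -3], [3, 2]]  ->  [[36863, 31302], [-89032, -75601]]
... * rho(c^-1) = [[10, -3], [17, -5]]  ->  [[900764, -267099], [-2175537, 645101]]
... * rho(b^-1) = [[-4, -3], [3, 2]]  ->  [[-4404353, -3236490], [10637451, 7816813]]
... * rho(c) = [[-5, 3], [-17, 10]]  ->  [[77042095, -45577959], [-186073076, 110080483]]
... * rho(b) = [[2, 3], [-3, -4]]  ->  [[290818067, 413438121], [-702387601, -998541160]]
... * rho(c^-1) = [[10, -3], [17, -5]]  ->  [[9936628727, -2939644806], [-23999075730, 7099868603]]
... * rho(b) = [[2, 3], [-3, -4]]  ->  [[28692191872, 41568465405], [-69297757269, -100396701602]]
tr = 28692191872 + -100396701602 = -71704509730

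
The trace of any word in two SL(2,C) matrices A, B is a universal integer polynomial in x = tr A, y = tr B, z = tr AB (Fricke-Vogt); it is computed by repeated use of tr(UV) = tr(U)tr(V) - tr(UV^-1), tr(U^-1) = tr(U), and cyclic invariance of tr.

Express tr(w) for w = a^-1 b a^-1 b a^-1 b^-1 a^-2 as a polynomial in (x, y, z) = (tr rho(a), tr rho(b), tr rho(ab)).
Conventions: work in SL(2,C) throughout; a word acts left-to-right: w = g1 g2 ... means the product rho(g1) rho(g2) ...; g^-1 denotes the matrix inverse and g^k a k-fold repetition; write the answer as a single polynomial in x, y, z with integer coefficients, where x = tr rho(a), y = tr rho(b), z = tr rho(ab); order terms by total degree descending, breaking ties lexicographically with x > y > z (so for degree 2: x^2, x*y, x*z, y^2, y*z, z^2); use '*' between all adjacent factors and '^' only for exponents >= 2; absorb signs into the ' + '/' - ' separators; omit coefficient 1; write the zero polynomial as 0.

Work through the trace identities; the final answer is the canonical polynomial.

x^4*y^2*z - x^3*y^3 - 2*x^3*y*z^2 + x^2*z^3 + x^3*y + x*y^3 + 2*x*y*z^2 - 2*x^2*z - y^2*z - z^3 - x*y + 3*z

tr(b a^-1) = tr(b)*tr(a) - tr(b a)  (eliminate a^-1) = x*y - z
use: tr(b^2 a) = tr(b)*tr(a b) - tr(a)  (reduce the b square) = y*z - x
apply: tr(b^2) = tr(b)*tr(b) - tr(1)  (reduce the b square) = y^2 - 2
use: tr(a b^2 a) = tr(a)*tr(b^2 a) - tr(b^2)  (reduce the a square) = x*y*z - x^2 - y^2 + 2
tr(a b a b) = tr(a b)*tr(a b) - tr(1)  (split on a) = z^2 - 2
tr(a b a) = tr(a)*tr(b a) - tr(b)  (reduce the a square) = x*z - y
tr(a b^2 a b) = tr(b)*tr(a b a b) - tr(a b a)  (reduce the b square) = y*z^2 - x*z - y
apply: tr(b^-1 a b^2 a) = tr(a b^2 a)*tr(b) - tr(a b^2 a b)  (eliminate b^-1) = x*y^2*z - x^2*y - y^3 - y*z^2 + x*z + 3*y
tr(b^2 a^-1 b^-1 a) = tr(b^-1 a b^2)*tr(a) - tr(b^-1 a b^2 a)  (eliminate a^-1) = -x*y^2*z + x^2*y + y^3 + y*z^2 - 3*y
apply: tr(b^2 a^-1 b^-1 a^-1) = tr(b^2 a^-1 b^-1)*tr(a) - tr(b^2 a^-1 b^-1 a)  (eliminate a^-1) = x*y^2*z - y^3 - y*z^2 - x*z + 3*y
tr(b a^-1 b^-1 a^-2 b) = tr(b^2 a^-1 b^-1 a^-1)*tr(a) - tr(b^2 a^-1 b^-1)  (eliminate a^-1) = x^2*y^2*z - x*y^3 - x*y*z^2 - x^2*z + 2*x*y + z
tr(b a b a b a) = tr(b a)*tr(b a b a) - tr(b^-1 a^-1)  (split on b) = z^3 - 3*z
tr(a^-1 b a b a b) = tr(b a b a b)*tr(a) - tr(b a b a b a)  (eliminate a^-1) = x*y*z^2 - x^2*z - z^3 - x*y + 3*z
tr(a^-1 b a b a b^-1) = tr(a^-1 b a b a)*tr(b) - tr(a^-1 b a b a b)  (eliminate b^-1) = -x*y*z^2 + x^2*z + y^2*z + z^3 - 3*z
use: tr(b^-1 a^-2 b a b a) = tr(a^-1 b a b a b^-1)*tr(a) - tr(a^-1 b a b a b^-1 a)  (eliminate a^-1) = -x^2*y*z^2 + x^3*z + x*y^2*z + x*z^3 - 4*x*z + y
use: tr(b a^-1 b^-1 a^-2 b a) = tr(b^-1 a^-2 b a b)*tr(a) - tr(b^-1 a^-2 b a b a)  (eliminate a^-1) = x^2*y*z^2 - x^3*z - x*y^2*z - x*z^3 + x^2*y + 3*x*z - y
apply: tr(a^-1 b a^-1 b a^-1 b^-1 a^-1) = tr(b a^-1 b^-1 a^-2 b)*tr(a) - tr(b a^-1 b^-1 a^-2 b a)  (eliminate a^-1) = x^3*y^2*z - x^2*y^3 - 2*x^2*y*z^2 + x*y^2*z + x*z^3 + x^2*y - 2*x*z + y
tr(a^-1 b^2) = tr(b^2)*tr(a) - tr(b^2 a)  (eliminate a^-1) = x*y^2 - y*z - x
tr(b a^-2 b) = tr(a^-1 b^2)*tr(a) - tr(a^-1 b^2 a)  (eliminate a^-1) = x^2*y^2 - x*y*z - x^2 - y^2 + 2
tr(b a b a^-1) = tr(b a b)*tr(a) - tr(b a b a)  (eliminate a^-1) = x*y*z - x^2 - z^2 + 2
use: tr(b a^-2 b a) = tr(b a b a^-1)*tr(a) - tr(b a b)  (eliminate a^-1) = x^2*y*z - x^3 - x*z^2 - y*z + 3*x
apply: tr(a^-1 b a^-1 b a^-1) = tr(b a^-2 b)*tr(a) - tr(b a^-2 b a)  (eliminate a^-1) = x^3*y^2 - 2*x^2*y*z - x*y^2 + x*z^2 + y*z - x
tr(b^3) = tr(b)*tr(b^2) - tr(b)  (reduce the b square) = y^3 - 3*y
tr(b^3 a) = tr(b)*tr(b a b) - tr(b a)  (reduce the b square) = y^2*z - x*y - z
tr(b^2 a^-1 b) = tr(b^3)*tr(a) - tr(b^3 a)  (eliminate a^-1) = x*y^3 - y^2*z - 2*x*y + z
tr(b^2 a^-1 b a) = tr(b a b^2)*tr(a) - tr(b a b^2 a)  (eliminate a^-1) = x*y^2*z - x^2*y - y*z^2 + y
tr(b a^-1 b a^-1 b) = tr(b^2 a^-1 b)*tr(a) - tr(b^2 a^-1 b a)  (eliminate a^-1) = x^2*y^3 - 2*x*y^2*z - x^2*y + y*z^2 + x*z - y
use: tr(b a b a^-1 b) = tr(b^2 a b)*tr(a) - tr(b^2 a b a)  (eliminate a^-1) = x*y^2*z - x^2*y - y*z^2 + y
tr(b a^-1 b a^-1 b a) = tr(b a b a^-1 b)*tr(a) - tr(b a b a^-1 b a)  (eliminate a^-1) = x^2*y^2*z - x^3*y - 2*x*y*z^2 + x^2*z + z^3 + 2*x*y - 3*z
use: tr(a^-1 b a^-1 b a^-1 b) = tr(b a^-1 b a^-1 b)*tr(a) - tr(b a^-1 b a^-1 b a)  (eliminate a^-1) = x^3*y^3 - 3*x^2*y^2*z + 3*x*y*z^2 - z^3 - 3*x*y + 3*z
apply: tr(a^-1 b a^-1 b a^-1 b^-1) = tr(a^-1 b a^-1 b a^-1)*tr(b) - tr(a^-1 b a^-1 b a^-1 b)  (eliminate b^-1) = x^2*y^2*z - x*y^3 - 2*x*y*z^2 + y^2*z + z^3 + 2*x*y - 3*z
apply: tr(a^-1 b a^-1 b a^-1 b^-1 a^-2) = tr(a^-1 b a^-1 b a^-1 b^-1 a^-1)*tr(a) - tr(a^-1 b a^-1 b a^-1 b^-1)  (eliminate a^-1) = x^4*y^2*z - x^3*y^3 - 2*x^3*y*z^2 + x^2*z^3 + x^3*y + x*y^3 + 2*x*y*z^2 - 2*x^2*z - y^2*z - z^3 - x*y + 3*z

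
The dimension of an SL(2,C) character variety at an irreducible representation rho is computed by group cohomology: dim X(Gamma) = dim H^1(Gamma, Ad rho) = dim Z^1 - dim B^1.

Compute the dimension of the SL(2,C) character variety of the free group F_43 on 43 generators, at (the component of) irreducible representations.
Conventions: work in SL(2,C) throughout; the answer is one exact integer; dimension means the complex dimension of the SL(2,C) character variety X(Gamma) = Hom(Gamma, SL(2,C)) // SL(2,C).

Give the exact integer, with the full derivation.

Here Gamma is free of rank 43 — no relator constrains a cocycle.
Z^1(Gamma, Ad rho) = (sl_2)^43: a cocycle is a free choice of one sl_2 vector per generator, so dim Z^1 = 3*43 = 129.
Irreducibility makes the coboundary map sl_2 -> Z^1 injective (trivial centralizer), so dim B^1 = 3.
dim H^1 = 129 - 3 = 126, which is dim X.

126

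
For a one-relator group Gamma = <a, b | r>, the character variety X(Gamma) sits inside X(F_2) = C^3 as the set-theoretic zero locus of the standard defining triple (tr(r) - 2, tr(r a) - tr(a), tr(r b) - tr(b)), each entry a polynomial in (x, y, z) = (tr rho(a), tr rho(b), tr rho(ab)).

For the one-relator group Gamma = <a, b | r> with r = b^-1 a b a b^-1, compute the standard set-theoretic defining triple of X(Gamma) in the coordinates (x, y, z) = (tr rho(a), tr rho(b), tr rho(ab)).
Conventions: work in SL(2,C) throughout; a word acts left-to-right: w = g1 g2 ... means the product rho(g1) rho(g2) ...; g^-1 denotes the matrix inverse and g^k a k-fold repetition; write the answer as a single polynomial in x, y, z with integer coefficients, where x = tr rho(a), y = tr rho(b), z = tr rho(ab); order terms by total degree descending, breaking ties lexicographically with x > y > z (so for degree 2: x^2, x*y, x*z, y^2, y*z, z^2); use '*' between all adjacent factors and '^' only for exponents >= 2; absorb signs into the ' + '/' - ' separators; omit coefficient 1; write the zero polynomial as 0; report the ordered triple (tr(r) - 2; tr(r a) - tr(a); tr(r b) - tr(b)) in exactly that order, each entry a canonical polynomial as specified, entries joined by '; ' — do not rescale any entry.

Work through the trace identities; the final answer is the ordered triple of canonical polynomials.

tr(a b a) = tr(a) tr(b a) - tr(b) = x*z - y
tr(a b a b) = tr(b a) tr(b a) - tr(1)   [split at repeated b] = z^2 - 2
tr(b^-1 a b a) = tr(a b a) tr(b) - tr(a b a b) = x*y*z - y^2 - z^2 + 2
tr(b^-1 a b a b^-1) = tr(b^-1 a b a) tr(b) - tr(b^-1 a b a b) = x*y^2*z - y^3 - y*z^2 - x*z + 3*y
tr(a b a^2) = tr(a) tr(b a^2) - tr(b a)   [square of a] = x^2*z - x*y - z
tr(b a b) = tr(b) tr(a b) - tr(a)   [square of b] = y*z - x
and tr(a b a^2 b) = tr(a) tr(b a b a) - tr(b a b)   [square of a] = x*z^2 - y*z - x
and tr(a b^-1 a b a) = tr(a b a^2) tr(b) - tr(a b a^2 b)   [inverse elimination on b] = x^2*y*z - x*y^2 - x*z^2 + x
next, tr(a b a b a b) = tr(a b) tr(a b a b) - tr(a^-1 b^-1)   [split at a repeated a] = z^3 - 3*z
and tr(a b^-1 a b a b) = tr(a b a b a) tr(b) - tr(a b a b a b)   [inverse elimination on b] = x*y*z^2 - y^2*z - z^3 - x*y + 3*z
next, tr(b^-1 a b a b^-1 a) = tr(a b^-1 a b a) tr(b) - tr(a b^-1 a b a b)   [inverse elimination on b] = x^2*y^2*z - x*y^3 - 2*x*y*z^2 + y^2*z + z^3 + 2*x*y - 3*z
assemble the triple (tr(r) - 2; tr(r a) - x; tr(r b) - y)

x*y^2*z - y^3 - y*z^2 - x*z + 3*y - 2; x^2*y^2*z - x*y^3 - 2*x*y*z^2 + y^2*z + z^3 + 2*x*y - x - 3*z; x*y*z - y^2 - z^2 - y + 2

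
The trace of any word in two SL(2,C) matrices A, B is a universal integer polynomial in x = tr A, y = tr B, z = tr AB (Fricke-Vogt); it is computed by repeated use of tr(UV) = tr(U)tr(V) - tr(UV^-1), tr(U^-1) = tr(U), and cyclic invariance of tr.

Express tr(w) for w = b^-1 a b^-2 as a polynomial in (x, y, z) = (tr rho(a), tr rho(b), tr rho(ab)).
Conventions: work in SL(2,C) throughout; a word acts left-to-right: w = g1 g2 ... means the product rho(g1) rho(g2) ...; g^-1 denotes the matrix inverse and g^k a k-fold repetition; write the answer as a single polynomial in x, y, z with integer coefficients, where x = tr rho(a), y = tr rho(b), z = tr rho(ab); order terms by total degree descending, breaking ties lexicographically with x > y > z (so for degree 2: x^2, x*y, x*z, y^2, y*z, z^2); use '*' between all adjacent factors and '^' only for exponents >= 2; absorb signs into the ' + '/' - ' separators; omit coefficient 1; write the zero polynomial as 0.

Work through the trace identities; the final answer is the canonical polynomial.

x*y^3 - y^2*z - 2*x*y + z

next, tr(b^-1 a) = tr(a) * tr(b) - tr(a b) = x*y - z
tr(a b^-2) = tr(b^-1 a) * tr(b) - tr(b^-1 a b) = x*y^2 - y*z - x
tr(b^-1 a b^-2) = tr(a b^-2) * tr(b) - tr(a b^-1) = x*y^3 - y^2*z - 2*x*y + z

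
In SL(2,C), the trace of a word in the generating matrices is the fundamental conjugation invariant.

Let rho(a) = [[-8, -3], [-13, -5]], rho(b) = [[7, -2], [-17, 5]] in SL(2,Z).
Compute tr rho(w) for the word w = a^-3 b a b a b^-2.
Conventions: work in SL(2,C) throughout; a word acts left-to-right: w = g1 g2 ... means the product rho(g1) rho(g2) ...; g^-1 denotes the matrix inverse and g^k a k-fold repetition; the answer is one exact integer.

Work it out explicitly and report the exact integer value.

rho(a^-1) = [[-5, 3], [13, -8]]
... * rho(a^-1) = [[-5, 3], [13, -8]]  ->  [[64, -39], [-169, 103]]
... * rho(a^-1) = [[-5, 3], [13, -8]]  ->  [[-827, 504], [2184, -1331]]
... * rho(b) = [[7, -2], [-17, 5]]  ->  [[-14357, 4174], [37915, -11023]]
... * rho(a) = [[-8, -3], [-13, -5]]  ->  [[60594, 22201], [-160021, -58630]]
... * rho(b) = [[7, -2], [-17, 5]]  ->  [[46741, -10183], [-123437, 26892]]
... * rho(a) = [[-8, -3], [-13, -5]]  ->  [[-241549, -89308], [637900, 235851]]
... * rho(b^-1) = [[5, 2], [17, 7]]  ->  [[-2725981, -1108254], [7198967, 2926757]]
... * rho(b^-1) = [[5, 2], [17, 7]]  ->  [[-32470223, -13209740], [85749704, 34885233]]
tr = -32470223 + 34885233 = 2415010

2415010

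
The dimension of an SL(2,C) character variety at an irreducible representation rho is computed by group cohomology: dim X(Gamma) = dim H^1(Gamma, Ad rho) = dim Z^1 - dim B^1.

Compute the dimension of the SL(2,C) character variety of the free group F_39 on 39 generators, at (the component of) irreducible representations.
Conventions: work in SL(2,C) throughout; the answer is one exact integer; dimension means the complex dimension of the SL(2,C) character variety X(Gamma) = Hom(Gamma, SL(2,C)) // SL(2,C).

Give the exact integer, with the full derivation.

114

Here Gamma is free of rank 39 — no relator constrains a cocycle.
So Z^1 = (sl_2)^39 in full: dim Z^1 = 117.
At an irreducible rho the centralizer of the image in sl_2 is 0, so the coboundary map sl_2 -> Z^1 is injective: dim B^1 = 3.
dim H^1 = 117 - 3 = 114, which is dim X.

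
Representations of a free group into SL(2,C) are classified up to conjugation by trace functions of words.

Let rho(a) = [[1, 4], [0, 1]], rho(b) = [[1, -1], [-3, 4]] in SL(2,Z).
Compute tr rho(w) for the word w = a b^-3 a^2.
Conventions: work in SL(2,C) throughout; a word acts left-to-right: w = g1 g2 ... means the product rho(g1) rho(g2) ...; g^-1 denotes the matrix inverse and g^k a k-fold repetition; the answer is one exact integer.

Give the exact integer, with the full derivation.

rho(a) = [[1, 4], [0, 1]]
... * rho(b^-1) = [[4, 1], [3, 1]]  ->  [[16, 5], [3, 1]]
... * rho(b^-1) = [[4, 1], [3, 1]]  ->  [[79, 21], [15, 4]]
... * rho(b^-1) = [[4, 1], [3, 1]]  ->  [[379, 100], [72, 19]]
... * rho(a) = [[1, 4], [0, 1]]  ->  [[379, 1616], [72, 307]]
... * rho(a) = [[1, 4], [0, 1]]  ->  [[379, 3132], [72, 595]]
tr = 379 + 595 = 974

974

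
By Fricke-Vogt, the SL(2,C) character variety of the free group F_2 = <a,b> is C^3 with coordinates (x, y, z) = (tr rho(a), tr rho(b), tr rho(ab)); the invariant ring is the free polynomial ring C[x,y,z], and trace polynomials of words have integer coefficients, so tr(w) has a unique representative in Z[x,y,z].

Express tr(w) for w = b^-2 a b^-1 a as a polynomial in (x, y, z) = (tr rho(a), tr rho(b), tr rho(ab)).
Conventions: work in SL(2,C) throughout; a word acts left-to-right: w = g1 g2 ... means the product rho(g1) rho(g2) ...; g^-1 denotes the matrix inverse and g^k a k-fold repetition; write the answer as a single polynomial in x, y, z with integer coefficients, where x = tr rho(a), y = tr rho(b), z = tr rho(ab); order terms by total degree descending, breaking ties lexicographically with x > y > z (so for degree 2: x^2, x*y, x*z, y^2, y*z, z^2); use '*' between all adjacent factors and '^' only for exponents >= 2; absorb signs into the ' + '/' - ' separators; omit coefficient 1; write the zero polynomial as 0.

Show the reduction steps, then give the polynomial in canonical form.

tr(a^2) = tr(a) * tr(a) - tr(1) = x^2 - 2
use: tr(a^2 b) = tr(a) * tr(b a) - tr(b) = x*z - y
tr(a b^-1 a) = tr(a^2) * tr(b) - tr(a^2 b) = x^2*y - x*z - y
tr(a b a b) = tr(b a) * tr(b a) - tr(1)   [split at repeated b] = z^2 - 2
tr(a b^-1 a b) = tr(a b a) * tr(b) - tr(a b a b) = x*y*z - y^2 - z^2 + 2
tr(a b^-1 a b^-1) = tr(a b^-1 a) * tr(b) - tr(a b^-1 a b) = x^2*y^2 - 2*x*y*z + z^2 - 2
apply: tr(b^-2 a b^-1 a) = tr(a b^-1 a b^-1) * tr(b) - tr(a b^-1 a) = x^2*y^3 - 2*x*y^2*z - x^2*y + y*z^2 + x*z - y

x^2*y^3 - 2*x*y^2*z - x^2*y + y*z^2 + x*z - y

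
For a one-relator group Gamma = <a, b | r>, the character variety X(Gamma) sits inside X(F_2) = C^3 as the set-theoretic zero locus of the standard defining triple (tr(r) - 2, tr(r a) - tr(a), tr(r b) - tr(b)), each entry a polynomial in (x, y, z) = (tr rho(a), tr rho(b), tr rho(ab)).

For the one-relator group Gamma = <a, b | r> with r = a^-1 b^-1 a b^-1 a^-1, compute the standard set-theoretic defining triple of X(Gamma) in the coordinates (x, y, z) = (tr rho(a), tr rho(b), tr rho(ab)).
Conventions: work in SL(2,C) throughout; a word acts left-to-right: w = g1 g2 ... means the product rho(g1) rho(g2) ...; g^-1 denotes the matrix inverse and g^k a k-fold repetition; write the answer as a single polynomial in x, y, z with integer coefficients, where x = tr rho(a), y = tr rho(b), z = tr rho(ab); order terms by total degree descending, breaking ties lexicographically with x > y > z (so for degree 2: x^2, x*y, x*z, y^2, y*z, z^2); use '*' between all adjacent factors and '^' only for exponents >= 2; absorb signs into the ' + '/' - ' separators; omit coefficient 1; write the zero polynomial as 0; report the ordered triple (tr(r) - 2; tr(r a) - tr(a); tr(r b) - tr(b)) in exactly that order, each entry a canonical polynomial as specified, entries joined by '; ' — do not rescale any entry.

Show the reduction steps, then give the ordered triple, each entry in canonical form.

use: trace(b^-1) = trace(b) = y
apply: trace(b^-1 a) = trace(a) trace(b) - trace(a b) = x*y - z
trace(b^-1 a^-1) = trace(b^-1) trace(a) - trace(b^-1 a) = z
trace(b a b) = trace(b) trace(a b) - trace(a) = y*z - x
apply: trace(b a b a) = trace(a b) trace(a b) - trace(1)   [split at repeated a] = z^2 - 2
trace(a^-1 b a b) = trace(b a b) trace(a) - trace(b a b a) = x*y*z - x^2 - z^2 + 2
trace(b a b^-1 a^-1) = trace(a^-1 b a) trace(b) - trace(a^-1 b a b) = -x*y*z + x^2 + y^2 + z^2 - 2
use: trace(a b^-1 a^-2 b) = trace(b a b^-1 a^-1) trace(a) - trace(b a b^-1) = -x^2*y*z + x^3 + x*y^2 + x*z^2 - 3*x
use: trace(a^-1 b^-1 a b^-1 a^-1) = trace(a b^-1 a^-2) trace(b) - trace(a b^-1 a^-2 b) = x^2*y*z - x^3 - x*y^2 - x*z^2 + y*z + 3*x
use: trace(a b^-1 a^-1 b a) = trace(a^-1 b a^2) trace(b) - trace(a^-1 b a^2 b) = -x^2*y*z + x^3 + x*y^2 + x*z^2 - 3*x
apply: trace(a b a) = trace(a) trace(b a) - trace(b) = x*z - y
use: trace(b a b a b) = trace(b) trace(a b a b) - trace(a b a) = y*z^2 - x*z - y
trace(b a b a b a) = trace(a b a b) trace(a b) - trace(b a) = z^3 - 3*z
trace(a^-1 b a b a b) = trace(b a b a b) trace(a) - trace(b a b a b a) = x*y*z^2 - x^2*z - z^3 - x*y + 3*z
use: trace(a b^-1 a^-1 b a b) = trace(a^-1 b a b a) trace(b) - trace(a^-1 b a b a b) = -x*y*z^2 + x^2*z + y^2*z + z^3 - 3*z
trace(b^-1 a b^-1 a^-1 b a) = trace(a b^-1 a^-1 b a) trace(b) - trace(a b^-1 a^-1 b a b) = -x^2*y^2*z + x^3*y + x*y^3 + 2*x*y*z^2 - x^2*z - y^2*z - z^3 - 3*x*y + 3*z
apply: trace(a^-1 b^-1 a b^-1 a^-1 b) = trace(b^-1 a b^-1 a^-1 b) trace(a) - trace(b^-1 a b^-1 a^-1 b a) = x^2*y^2*z - x^3*y - x*y^3 - 2*x*y*z^2 + x^2*z + y^2*z + z^3 + 4*x*y - 3*z
assemble the triple (trace(r) - 2; trace(r a) - x; trace(r b) - y)

x^2*y*z - x^3 - x*y^2 - x*z^2 + y*z + 3*x - 2; x*y*z - x^2 - z^2 - x + 2; x^2*y^2*z - x^3*y - x*y^3 - 2*x*y*z^2 + x^2*z + y^2*z + z^3 + 4*x*y - y - 3*z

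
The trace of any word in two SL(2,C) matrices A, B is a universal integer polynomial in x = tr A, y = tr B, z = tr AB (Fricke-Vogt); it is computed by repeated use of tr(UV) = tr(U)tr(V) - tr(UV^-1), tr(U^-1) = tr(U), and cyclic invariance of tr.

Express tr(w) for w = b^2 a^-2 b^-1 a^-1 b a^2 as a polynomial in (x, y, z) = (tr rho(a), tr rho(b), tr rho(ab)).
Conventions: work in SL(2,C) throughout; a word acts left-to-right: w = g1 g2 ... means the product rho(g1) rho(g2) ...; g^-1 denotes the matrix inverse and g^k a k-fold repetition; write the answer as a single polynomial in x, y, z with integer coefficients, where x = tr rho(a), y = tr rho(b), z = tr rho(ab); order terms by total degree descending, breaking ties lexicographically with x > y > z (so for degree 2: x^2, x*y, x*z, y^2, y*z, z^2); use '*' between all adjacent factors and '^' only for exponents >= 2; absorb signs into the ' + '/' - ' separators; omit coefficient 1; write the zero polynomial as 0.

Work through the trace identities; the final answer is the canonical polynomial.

trace(b^2 a) = trace(b) * trace(a b) - trace(a)   [square of b] = y*z - x
trace(b^2) = trace(b) * trace(b) - trace(1)   [square of b] = y^2 - 2
trace(a^2 b^2) = trace(a) * trace(b^2 a) - trace(b^2)   [square of a] = x*y*z - x^2 - y^2 + 2
trace(a^2 b) = trace(a) * trace(b a) - trace(b)   [square of a] = x*z - y
trace(b a^2 b^2) = trace(b) * trace(a^2 b^2) - trace(a^2 b)   [square of b] = x*y^2*z - x^2*y - y^3 - x*z + 3*y
trace(b a b a) = trace(b a) * trace(b a) - trace(1)   [split at a repeated b] = z^2 - 2
trace(a b a^2 b) = trace(a) * trace(b a b a) - trace(b a b)   [square of a] = x*z^2 - y*z - x
trace(a b a^2) = trace(a) * trace(b a^2) - trace(b a)   [square of a] = x^2*z - x*y - z
trace(b a^2 b^2 a) = trace(b) * trace(a b a^2 b) - trace(a b a^2)   [square of b] = x*y*z^2 - x^2*z - y^2*z + z
trace(b a^2 b^2 a^-1) = trace(b a^2 b^2) * trace(a) - trace(b a^2 b^2 a)   [inverse elimination on a] = x^2*y^2*z - x^3*y - x*y^3 - x*y*z^2 + y^2*z + 3*x*y - z
trace(a^-2 b a^2 b^2) = trace(b a^2 b^2 a^-1) * trace(a) - trace(b a^2 b^2)   [inverse elimination on a] = x^3*y^2*z - x^4*y - x^2*y^3 - x^2*y*z^2 + 4*x^2*y + y^3 - 3*y
trace(a^-1 b a^2 b^2 a^-2) = trace(a^-2 b a^2 b^2) * trace(a) - trace(a^-2 b a^2 b^2 a)   [inverse elimination on a] = x^4*y^2*z - x^5*y - x^3*y^3 - x^3*y*z^2 - x^2*y^2*z + 5*x^3*y + 2*x*y^3 + x*y*z^2 - y^2*z - 6*x*y + z
trace(b^2 a^2 b^2) = trace(b) * trace(b^2 a^2 b) - trace(b^2 a^2)   [square of b] = x*y^3*z - x^2*y^2 - y^4 - 2*x*y*z + x^2 + 4*y^2 - 2
trace(a^2 b^2 a) = trace(a) * trace(b^2 a^2) - trace(b^2 a)   [square of a] = x^2*y*z - x^3 - x*y^2 - y*z + 3*x
trace(b^2 a^2 b^2 a) = trace(b) * trace(a^2 b^2 a b) - trace(a^2 b^2 a)   [square of b] = x*y^2*z^2 - 2*x^2*y*z - y^3*z + x^3 + x*y^2 + 2*y*z - 3*x
trace(b a^2 b^2 a^-1 b) = trace(b^2 a^2 b^2) * trace(a) - trace(b^2 a^2 b^2 a)   [inverse elimination on a] = x^2*y^3*z - x^3*y^2 - x*y^4 - x*y^2*z^2 + y^3*z + 3*x*y^2 - 2*y*z + x
trace(b a b a^2 b^2) = trace(b) * trace(b a b a^2 b) - trace(b a b a^2)   [square of b] = x*y^2*z^2 - x^2*y*z - y^3*z - x*z^2 + 2*y*z + x
trace(b a b a b a) = trace(b a b a) * trace(b a) - trace(a b)   [split at a repeated b] = z^3 - 3*z
trace(b a b a b) = trace(b) * trace(a b a b) - trace(a b a)   [square of b] = y*z^2 - x*z - y
trace(a b a b a^2 b) = trace(a) * trace(b a b a b a) - trace(b a b a b)   [square of a] = x*z^3 - y*z^2 - 2*x*z + y
trace(a b a b a^2) = trace(a) * trace(b a b a^2) - trace(b a b a)   [square of a] = x^2*z^2 - x*y*z - x^2 - z^2 + 2
trace(b a b a^2 b^2 a) = trace(b) * trace(a b a b a^2 b) - trace(a b a b a^2)   [square of b] = x*y*z^3 - x^2*z^2 - y^2*z^2 - x*y*z + x^2 + y^2 + z^2 - 2
trace(b a^2 b^2 a^-1 b a) = trace(b a b a^2 b^2) * trace(a) - trace(b a b a^2 b^2 a)   [inverse elimination on a] = x^2*y^2*z^2 - x^3*y*z - x*y^3*z - x*y*z^3 + y^2*z^2 + 3*x*y*z - y^2 - z^2 + 2
trace(a^-1 b a^-1 b a^2 b^2) = trace(b a^2 b^2 a^-1 b) * trace(a) - trace(b a^2 b^2 a^-1 b a)   [inverse elimination on a] = x^3*y^3*z - x^4*y^2 - x^2*y^4 - 2*x^2*y^2*z^2 + x^3*y*z + 2*x*y^3*z + x*y*z^3 + 3*x^2*y^2 - y^2*z^2 - 5*x*y*z + x^2 + y^2 + z^2 - 2
trace(b a^-1 b a^2 b^2) = trace(b a^2 b^3) * trace(a) - trace(b a^2 b^3 a)   [inverse elimination on a] = x^2*y^3*z - x^3*y^2 - x*y^4 - x*y^2*z^2 - x^2*y*z + y^3*z + x^3 + 4*x*y^2 + x*z^2 - 2*y*z - 3*x
trace(a^-1 b a^2 b^2 a^-2 b) = trace(a^-1 b a^-1 b a^2 b^2) * trace(a) - trace(a^-1 b a^-1 b a^2 b^2 a)   [inverse elimination on a] = x^4*y^3*z - x^5*y^2 - x^3*y^4 - 2*x^3*y^2*z^2 + x^4*y*z + x^2*y^3*z + x^2*y*z^3 + 4*x^3*y^2 + x*y^4 - 4*x^2*y*z - y^3*z - 3*x*y^2 + 2*y*z + x
trace(b^2 a^-2 b^-1 a^-1 b a^2) = trace(a^-1 b a^2 b^2 a^-2) * trace(b) - trace(a^-1 b a^2 b^2 a^-2 b)   [inverse elimination on b] = x^3*y^2*z^2 - x^4*y*z - 2*x^2*y^3*z - x^2*y*z^3 + x^3*y^2 + x*y^4 + x*y^2*z^2 + 4*x^2*y*z - 3*x*y^2 - y*z - x

x^3*y^2*z^2 - x^4*y*z - 2*x^2*y^3*z - x^2*y*z^3 + x^3*y^2 + x*y^4 + x*y^2*z^2 + 4*x^2*y*z - 3*x*y^2 - y*z - x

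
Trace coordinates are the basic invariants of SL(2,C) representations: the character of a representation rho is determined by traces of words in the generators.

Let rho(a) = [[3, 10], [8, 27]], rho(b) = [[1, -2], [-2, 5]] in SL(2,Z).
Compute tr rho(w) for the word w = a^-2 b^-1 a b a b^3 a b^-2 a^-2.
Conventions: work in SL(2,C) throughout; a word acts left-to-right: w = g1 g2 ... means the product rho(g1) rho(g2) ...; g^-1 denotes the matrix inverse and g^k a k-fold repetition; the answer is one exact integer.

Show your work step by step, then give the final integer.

rho(a^-1) = [[27, -10], [-8, 3]]
... * rho(a^-1) = [[27, -10], [-8, 3]]  ->  [[809, -300], [-240, 89]]
... * rho(b^-1) = [[5, 2], [2, 1]]  ->  [[3445, 1318], [-1022, -391]]
... * rho(a) = [[3, 10], [8, 27]]  ->  [[20879, 70036], [-6194, -20777]]
... * rho(b) = [[1, -2], [-2, 5]]  ->  [[-119193, 308422], [35360, -91497]]
... * rho(a) = [[3, 10], [8, 27]]  ->  [[2109797, 7135464], [-625896, -2116819]]
... * rho(b) = [[1, -2], [-2, 5]]  ->  [[-12161131, 31457726], [3607742, -9332303]]
... * rho(b) = [[1, -2], [-2, 5]]  ->  [[-75076583, 181610892], [22272348, -53876999]]
... * rho(b) = [[1, -2], [-2, 5]]  ->  [[-438298367, 1058207626], [130026346, -313929691]]
... * rho(a) = [[3, 10], [8, 27]]  ->  [[7150765907, 24188622232], [-2121358490, -7175838197]]
... * rho(b^-1) = [[5, 2], [2, 1]]  ->  [[84131073999, 38490154046], [-24958468844, -11418555177]]
... * rho(b^-1) = [[5, 2], [2, 1]]  ->  [[497635678087, 206752302044], [-147629454574, -61335492865]]
... * rho(a^-1) = [[27, -10], [-8, 3]]  ->  [[11782144891997, -4356099874738], [-3495311330578, 1292288067145]]
... * rho(a^-1) = [[27, -10], [-8, 3]]  ->  [[352966711081823, -130889748544184], [-104711710462766, 38829977507215]]
tr = 352966711081823 + 38829977507215 = 391796688589038

391796688589038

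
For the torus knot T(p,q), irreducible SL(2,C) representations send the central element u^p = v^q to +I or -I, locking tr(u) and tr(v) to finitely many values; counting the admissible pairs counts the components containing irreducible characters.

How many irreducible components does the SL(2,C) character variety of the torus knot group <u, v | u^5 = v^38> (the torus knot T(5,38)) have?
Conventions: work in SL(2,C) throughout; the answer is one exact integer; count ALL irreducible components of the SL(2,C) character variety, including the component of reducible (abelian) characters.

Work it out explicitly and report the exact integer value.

For T(5,38): irreducibility forces the central element u^5 = v^38 to one of +I, -I.
This locks tr(u) to 2*cos(pi*alpha/5), alpha in 1..4, and tr(v) to 2*cos(pi*beta/38), beta in 1..37, on each component of irreducible characters.
u^5 = (-1)^alpha I and v^38 = (-1)^beta I must agree, so alpha and beta have equal parity.
count pairs: odd alpha (2 choices) x odd beta (19), plus even alpha (2) x even beta (18): 2*19 + 2*18 = 74.
components with irreducible characters: 74; plus the single component of reducible (abelian) characters: total 75.

75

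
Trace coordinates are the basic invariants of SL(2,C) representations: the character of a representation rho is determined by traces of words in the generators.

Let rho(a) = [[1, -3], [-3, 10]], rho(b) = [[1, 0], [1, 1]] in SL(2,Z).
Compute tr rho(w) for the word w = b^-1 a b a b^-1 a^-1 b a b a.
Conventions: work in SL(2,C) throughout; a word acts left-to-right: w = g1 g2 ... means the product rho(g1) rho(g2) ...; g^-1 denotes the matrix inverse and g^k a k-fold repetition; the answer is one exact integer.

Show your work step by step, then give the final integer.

rho(b^-1) = [[1, 0], [-1, 1]]
... * rho(a) = [[1, -3], [-3, 10]]  ->  [[1, -3], [-4, 13]]
... * rho(b) = [[1, 0], [1, 1]]  ->  [[-2, -3], [9, 13]]
... * rho(a) = [[1, -3], [-3, 10]]  ->  [[7, -24], [-30, 103]]
... * rho(b^-1) = [[1, 0], [-1, 1]]  ->  [[31, -24], [-133, 103]]
... * rho(a^-1) = [[10, 3], [3, 1]]  ->  [[238, 69], [-1021, -296]]
... * rho(b) = [[1, 0], [1, 1]]  ->  [[307, 69], [-1317, -296]]
... * rho(a) = [[1, -3], [-3, 10]]  ->  [[100, -231], [-429, 991]]
... * rho(b) = [[1, 0], [1, 1]]  ->  [[-131, -231], [562, 991]]
... * rho(a) = [[1, -3], [-3, 10]]  ->  [[562, -1917], [-2411, 8224]]
tr = 562 + 8224 = 8786

8786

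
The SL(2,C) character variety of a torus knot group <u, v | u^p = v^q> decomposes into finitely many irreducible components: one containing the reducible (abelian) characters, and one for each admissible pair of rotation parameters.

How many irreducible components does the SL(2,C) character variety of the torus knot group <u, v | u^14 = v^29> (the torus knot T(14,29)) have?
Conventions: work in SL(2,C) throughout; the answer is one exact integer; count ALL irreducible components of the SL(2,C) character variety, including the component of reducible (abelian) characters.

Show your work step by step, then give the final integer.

183

In the torus knot group T(14,29), u^14 = v^29 is central, so an irreducible representation sends it to +I or -I (Schur).
This locks tr(u) to 2*cos(pi*alpha/14), alpha in 1..13, and tr(v) to 2*cos(pi*beta/29), beta in 1..28, on each component of irreducible characters.
u^14 = (-1)^alpha I and v^29 = (-1)^beta I must agree, so alpha and beta have equal parity.
Enumerate parity-matched pairs: 7*14 odd-odd plus 6*14 even-even gives 182.
Total: 182 irreducible-character components + 1 reducible (abelian) component = 183.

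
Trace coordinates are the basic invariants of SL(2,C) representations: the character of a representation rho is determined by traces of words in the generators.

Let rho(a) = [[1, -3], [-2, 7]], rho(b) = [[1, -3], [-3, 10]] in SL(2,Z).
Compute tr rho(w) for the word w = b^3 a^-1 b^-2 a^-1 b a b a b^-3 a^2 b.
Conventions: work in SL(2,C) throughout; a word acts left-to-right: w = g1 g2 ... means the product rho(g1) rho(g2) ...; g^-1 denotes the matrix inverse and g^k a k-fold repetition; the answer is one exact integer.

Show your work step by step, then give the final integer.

96252822254

rho(b) = [[1, -3], [-3, 10]]
... * rho(b) = [[1, -3], [-3, 10]]  ->  [[10, -33], [-33, 109]]
... * rho(b) = [[1, -3], [-3, 10]]  ->  [[109, -360], [-360, 1189]]
... * rho(a^-1) = [[7, 3], [2, 1]]  ->  [[43, -33], [-142, 109]]
... * rho(b^-1) = [[10, 3], [3, 1]]  ->  [[331, 96], [-1093, -317]]
... * rho(b^-1) = [[10, 3], [3, 1]]  ->  [[3598, 1089], [-11881, -3596]]
... * rho(a^-1) = [[7, 3], [2, 1]]  ->  [[27364, 11883], [-90359, -39239]]
... * rho(b) = [[1, -3], [-3, 10]]  ->  [[-8285, 36738], [27358, -121313]]
... * rho(a) = [[1, -3], [-2, 7]]  ->  [[-81761, 282021], [269984, -931265]]
... * rho(b) = [[1, -3], [-3, 10]]  ->  [[-927824, 3065493], [3063779, -10122602]]
... * rho(a) = [[1, -3], [-2, 7]]  ->  [[-7058810, 24241923], [23308983, -80049551]]
... * rho(b^-1) = [[10, 3], [3, 1]]  ->  [[2137669, 3065493], [-7058823, -10122602]]
... * rho(b^-1) = [[10, 3], [3, 1]]  ->  [[30573169, 9478500], [-100956036, -31299071]]
... * rho(b^-1) = [[10, 3], [3, 1]]  ->  [[334167190, 101198007], [-1103457573, -334167179]]
... * rho(a) = [[1, -3], [-2, 7]]  ->  [[131771176, -294115521], [-435123215, 971202466]]
... * rho(a) = [[1, -3], [-2, 7]]  ->  [[720002218, -2454122175], [-2377528147, 8103786907]]
... * rho(b) = [[1, -3], [-3, 10]]  ->  [[8082368743, -26701228404], [-26688888868, 88170453511]]
tr = 8082368743 + 88170453511 = 96252822254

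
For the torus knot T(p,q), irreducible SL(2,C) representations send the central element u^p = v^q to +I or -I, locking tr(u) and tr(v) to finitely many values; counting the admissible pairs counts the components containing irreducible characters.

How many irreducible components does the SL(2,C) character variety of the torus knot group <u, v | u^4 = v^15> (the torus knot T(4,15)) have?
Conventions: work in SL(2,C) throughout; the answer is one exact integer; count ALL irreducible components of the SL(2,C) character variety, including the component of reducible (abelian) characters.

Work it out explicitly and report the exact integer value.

In the torus knot group T(4,15), u^4 = v^15 is central, so an irreducible representation sends it to +I or -I (Schur).
On an irreducible component, tr(u) is locked at 2*cos(pi*alpha/4) for some alpha in 1..3, and tr(v) at 2*cos(pi*beta/15) for some beta in 1..14.
Consistency of u^4 = (-1)^alpha I with v^15 = (-1)^beta I forces alpha = beta (mod 2).
Enumerate parity-matched pairs: 2*7 odd-odd plus 1*7 even-even gives 21.
Total: 21 irreducible-character components + 1 reducible (abelian) component = 22.

22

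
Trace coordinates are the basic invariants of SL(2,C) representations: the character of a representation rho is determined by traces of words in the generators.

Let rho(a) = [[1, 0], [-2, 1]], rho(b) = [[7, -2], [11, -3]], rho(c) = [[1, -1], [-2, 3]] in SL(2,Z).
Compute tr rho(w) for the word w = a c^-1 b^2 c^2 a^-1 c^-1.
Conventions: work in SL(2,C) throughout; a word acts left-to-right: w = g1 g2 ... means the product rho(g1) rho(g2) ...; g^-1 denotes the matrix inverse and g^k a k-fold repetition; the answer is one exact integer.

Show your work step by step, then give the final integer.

-2750

rho(a) = [[1, 0], [-2, 1]]
... * rho(c^-1) = [[3, 1], [2, 1]]  ->  [[3, 1], [-4, -1]]
... * rho(b) = [[7, -2], [11, -3]]  ->  [[32, -9], [-39, 11]]
... * rho(b) = [[7, -2], [11, -3]]  ->  [[125, -37], [-152, 45]]
... * rho(c) = [[1, -1], [-2, 3]]  ->  [[199, -236], [-242, 287]]
... * rho(c) = [[1, -1], [-2, 3]]  ->  [[671, -907], [-816, 1103]]
... * rho(a^-1) = [[1, 0], [2, 1]]  ->  [[-1143, -907], [1390, 1103]]
... * rho(c^-1) = [[3, 1], [2, 1]]  ->  [[-5243, -2050], [6376, 2493]]
tr = -5243 + 2493 = -2750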